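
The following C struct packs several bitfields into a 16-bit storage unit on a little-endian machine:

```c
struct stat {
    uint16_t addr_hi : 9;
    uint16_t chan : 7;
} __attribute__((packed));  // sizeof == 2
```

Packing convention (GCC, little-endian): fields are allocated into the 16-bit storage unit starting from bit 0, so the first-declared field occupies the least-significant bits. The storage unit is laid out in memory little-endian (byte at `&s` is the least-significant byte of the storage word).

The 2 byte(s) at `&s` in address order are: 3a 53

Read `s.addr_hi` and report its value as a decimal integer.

[0]=0x3a [1]=0x53 (little-endian) → word 0x533a
addr_hi [0+:9] = (word>>0) & 0x1ff = 314  ←
chan [9+:7] = (word>>9) & 0x7f = 41

314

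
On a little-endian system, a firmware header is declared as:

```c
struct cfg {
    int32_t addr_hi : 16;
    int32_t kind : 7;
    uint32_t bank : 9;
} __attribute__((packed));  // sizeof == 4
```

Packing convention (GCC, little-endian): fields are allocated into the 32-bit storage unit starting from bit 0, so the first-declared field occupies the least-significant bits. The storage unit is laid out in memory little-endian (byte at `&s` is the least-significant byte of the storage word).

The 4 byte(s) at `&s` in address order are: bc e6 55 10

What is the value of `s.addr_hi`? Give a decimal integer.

-6468

[0]=0xbc [1]=0xe6 [2]=0x55 [3]=0x10 (little-endian) → word 0x1055e6bc
addr_hi:16 @ bit 0 → (0x1055e6bc>>0)&0xffff = 0xe6bc  ←
kind:7 @ bit 16 → (0x1055e6bc>>16)&0x7f = 0x55
bank:9 @ bit 23 → (0x1055e6bc>>23)&0x1ff = 0x20
addr_hi signed 16b, MSB=1: 59068 - 65536 = -6468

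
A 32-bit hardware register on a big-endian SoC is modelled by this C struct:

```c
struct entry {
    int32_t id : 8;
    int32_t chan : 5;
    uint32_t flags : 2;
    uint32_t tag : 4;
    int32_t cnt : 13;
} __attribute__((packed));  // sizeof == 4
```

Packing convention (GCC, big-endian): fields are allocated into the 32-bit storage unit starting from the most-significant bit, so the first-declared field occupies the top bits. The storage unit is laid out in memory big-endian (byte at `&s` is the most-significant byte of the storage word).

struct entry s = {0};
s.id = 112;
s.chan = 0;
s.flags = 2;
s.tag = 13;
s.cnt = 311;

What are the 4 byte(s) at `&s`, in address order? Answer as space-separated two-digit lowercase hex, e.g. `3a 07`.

[24+:8] id=112 & 0xff = 0x70; word=0x70000000
[19+:5] chan=0 & 0x1f = 0x0; word=0x70000000
[17+:2] flags=2 & 0x3 = 0x2; word=0x70040000
[13+:4] tag=13 & 0xf = 0xd; word=0x7005a000
[0+:13] cnt=311 & 0x1fff = 0x137; word=0x7005a137
word = 0x7005a137 → big-endian bytes:
  [0]=0x70  [1]=0x05  [2]=0xa1  [3]=0x37

70 05 a1 37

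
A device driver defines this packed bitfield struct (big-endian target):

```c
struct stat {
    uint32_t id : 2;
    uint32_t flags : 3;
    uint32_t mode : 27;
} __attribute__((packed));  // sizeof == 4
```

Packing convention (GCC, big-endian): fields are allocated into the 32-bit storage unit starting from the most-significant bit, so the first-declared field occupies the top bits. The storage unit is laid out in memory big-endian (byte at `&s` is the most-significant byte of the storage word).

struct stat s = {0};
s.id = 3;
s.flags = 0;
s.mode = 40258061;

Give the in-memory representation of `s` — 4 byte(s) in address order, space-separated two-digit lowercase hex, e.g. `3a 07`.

c2 66 4a 0d

[30+:2] id=3 & 0x3 = 0x3; word=0xc0000000
[27+:3] flags=0 & 0x7 = 0x0; word=0xc0000000
[0+:27] mode=40258061 & 0x7ffffff = 0x2664a0d; word=0xc2664a0d
word = 0xc2664a0d → big-endian bytes:
  [0]=0xc2  [1]=0x66  [2]=0x4a  [3]=0x0d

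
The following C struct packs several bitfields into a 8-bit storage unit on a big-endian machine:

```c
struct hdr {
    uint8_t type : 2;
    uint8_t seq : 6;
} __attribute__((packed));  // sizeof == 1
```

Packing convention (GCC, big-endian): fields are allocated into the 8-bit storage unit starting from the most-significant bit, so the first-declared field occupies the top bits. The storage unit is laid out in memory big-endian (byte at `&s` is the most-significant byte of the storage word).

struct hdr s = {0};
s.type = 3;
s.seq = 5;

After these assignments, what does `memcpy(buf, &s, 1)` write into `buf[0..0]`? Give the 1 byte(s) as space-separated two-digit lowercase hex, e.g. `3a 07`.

[6+:2] type=3 & 0x3 = 0x3; word=0xc0
[0+:6] seq=5 & 0x3f = 0x5; word=0xc5
word = 0xc5 → big-endian bytes:
  [0]=0xc5

c5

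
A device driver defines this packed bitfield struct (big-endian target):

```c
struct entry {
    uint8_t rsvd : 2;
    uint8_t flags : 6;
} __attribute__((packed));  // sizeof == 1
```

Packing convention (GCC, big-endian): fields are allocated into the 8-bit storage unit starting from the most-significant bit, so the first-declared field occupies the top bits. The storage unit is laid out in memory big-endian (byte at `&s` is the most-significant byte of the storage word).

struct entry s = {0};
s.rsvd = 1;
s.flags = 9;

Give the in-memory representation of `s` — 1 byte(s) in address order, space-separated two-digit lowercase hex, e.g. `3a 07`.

rsvd (2b) val=1 bits=0x1 at bit 6: 0x40
flags (6b) val=9 bits=0x9 at bit 0: 0x49
word = 0x49 → big-endian bytes:
  [0]=0x49

49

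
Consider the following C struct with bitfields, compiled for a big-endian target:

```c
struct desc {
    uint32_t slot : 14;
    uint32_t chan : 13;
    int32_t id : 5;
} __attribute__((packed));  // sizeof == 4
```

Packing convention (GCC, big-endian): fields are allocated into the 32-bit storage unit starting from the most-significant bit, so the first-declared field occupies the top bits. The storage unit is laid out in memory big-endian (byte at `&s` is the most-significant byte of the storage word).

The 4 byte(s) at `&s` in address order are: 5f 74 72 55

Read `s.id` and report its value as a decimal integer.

-11

[0]=0x5f [1]=0x74 [2]=0x72 [3]=0x55 (big-endian) → word 0x5f747255
slot:14 @ bit 18 → (0x5f747255>>18)&0x3fff = 0x17dd
chan:13 @ bit 5 → (0x5f747255>>5)&0x1fff = 0x392
id:5 @ bit 0 → (0x5f747255>>0)&0x1f = 0x15  ←
id signed 5b, MSB=1: 21 - 32 = -11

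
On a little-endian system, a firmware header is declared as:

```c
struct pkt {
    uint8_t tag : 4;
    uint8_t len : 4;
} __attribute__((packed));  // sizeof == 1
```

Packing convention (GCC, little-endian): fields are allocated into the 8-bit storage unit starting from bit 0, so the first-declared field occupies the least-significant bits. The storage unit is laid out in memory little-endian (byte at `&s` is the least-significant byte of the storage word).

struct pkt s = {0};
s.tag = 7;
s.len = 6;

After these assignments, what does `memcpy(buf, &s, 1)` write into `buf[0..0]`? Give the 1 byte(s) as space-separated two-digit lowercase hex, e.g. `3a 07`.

[0+:4] tag=7 & 0xf = 0x7; word=0x07
[4+:4] len=6 & 0xf = 0x6; word=0x67
word = 0x67 → little-endian bytes:
  [0]=0x67

67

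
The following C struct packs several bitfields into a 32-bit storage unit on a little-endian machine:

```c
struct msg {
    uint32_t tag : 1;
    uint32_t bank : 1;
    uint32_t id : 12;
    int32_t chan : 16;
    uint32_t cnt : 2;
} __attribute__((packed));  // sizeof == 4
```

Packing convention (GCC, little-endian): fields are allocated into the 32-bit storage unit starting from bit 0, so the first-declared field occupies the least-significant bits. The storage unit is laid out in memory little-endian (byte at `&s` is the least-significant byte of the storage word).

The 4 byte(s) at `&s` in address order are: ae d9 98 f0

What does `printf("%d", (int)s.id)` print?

1643

[0]=0xae [1]=0xd9 [2]=0x98 [3]=0xf0 (little-endian) → word 0xf098d9ae
tag:1 @ bit 0 → (0xf098d9ae>>0)&0x1 = 0x0
bank:1 @ bit 1 → (0xf098d9ae>>1)&0x1 = 0x1
id:12 @ bit 2 → (0xf098d9ae>>2)&0xfff = 0x66b  ←
chan:16 @ bit 14 → (0xf098d9ae>>14)&0xffff = 0xc263
cnt:2 @ bit 30 → (0xf098d9ae>>30)&0x3 = 0x3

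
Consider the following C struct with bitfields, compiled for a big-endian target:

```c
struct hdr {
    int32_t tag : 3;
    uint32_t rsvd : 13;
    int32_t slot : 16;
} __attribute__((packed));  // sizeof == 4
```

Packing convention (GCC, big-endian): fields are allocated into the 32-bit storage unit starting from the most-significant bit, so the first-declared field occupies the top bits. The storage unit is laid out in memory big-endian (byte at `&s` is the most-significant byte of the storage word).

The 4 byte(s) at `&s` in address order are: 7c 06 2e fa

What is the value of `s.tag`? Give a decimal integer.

[0]=0x7c [1]=0x06 [2]=0x2e [3]=0xfa (big-endian) → word 0x7c062efa
tag:3 @ bit 29 → (0x7c062efa>>29)&0x7 = 0x3  ←
rsvd:13 @ bit 16 → (0x7c062efa>>16)&0x1fff = 0x1c06
slot:16 @ bit 0 → (0x7c062efa>>0)&0xffff = 0x2efa
tag signed 3b, MSB=0: value = 3

3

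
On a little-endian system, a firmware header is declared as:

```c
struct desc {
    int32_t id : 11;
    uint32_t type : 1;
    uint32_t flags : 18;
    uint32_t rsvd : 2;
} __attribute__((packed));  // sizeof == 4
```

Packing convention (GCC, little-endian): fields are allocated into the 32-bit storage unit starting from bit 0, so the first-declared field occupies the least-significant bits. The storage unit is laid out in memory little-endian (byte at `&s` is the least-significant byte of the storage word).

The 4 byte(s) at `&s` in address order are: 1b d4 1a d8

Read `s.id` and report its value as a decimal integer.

-997

[0]=0x1b [1]=0xd4 [2]=0x1a [3]=0xd8 (little-endian) → word 0xd81ad41b
id [0+:11] = (word>>0) & 0x7ff = 1051  ←
type [11+:1] = (word>>11) & 0x1 = 0
flags [12+:18] = (word>>12) & 0x3ffff = 98733
rsvd [30+:2] = (word>>30) & 0x3 = 3
id signed 11b, MSB=1: 1051 - 2048 = -997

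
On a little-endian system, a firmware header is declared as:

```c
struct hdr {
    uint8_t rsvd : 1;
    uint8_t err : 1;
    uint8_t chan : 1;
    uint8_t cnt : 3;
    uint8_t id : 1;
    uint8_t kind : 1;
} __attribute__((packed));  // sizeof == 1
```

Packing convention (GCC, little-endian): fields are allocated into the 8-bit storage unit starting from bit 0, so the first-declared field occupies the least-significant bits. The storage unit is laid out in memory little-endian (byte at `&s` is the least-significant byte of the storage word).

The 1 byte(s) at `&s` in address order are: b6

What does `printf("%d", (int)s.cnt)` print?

[0]=0xb6 (little-endian) → word 0xb6
rsvd [0+:1] = (word>>0) & 0x1 = 0
err [1+:1] = (word>>1) & 0x1 = 1
chan [2+:1] = (word>>2) & 0x1 = 1
cnt [3+:3] = (word>>3) & 0x7 = 6  ←
id [6+:1] = (word>>6) & 0x1 = 0
kind [7+:1] = (word>>7) & 0x1 = 1

6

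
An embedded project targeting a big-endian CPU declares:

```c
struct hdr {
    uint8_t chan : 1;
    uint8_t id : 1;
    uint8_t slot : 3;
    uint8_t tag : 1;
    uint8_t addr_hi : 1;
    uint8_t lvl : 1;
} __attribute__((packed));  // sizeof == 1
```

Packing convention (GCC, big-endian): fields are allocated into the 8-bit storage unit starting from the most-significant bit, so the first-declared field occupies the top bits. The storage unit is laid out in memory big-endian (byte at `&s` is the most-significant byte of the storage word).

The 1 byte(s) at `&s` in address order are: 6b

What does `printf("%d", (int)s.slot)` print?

[0]=0x6b (big-endian) → word 0x6b
chan:1 @ bit 7 → (0x6b>>7)&0x1 = 0x0
id:1 @ bit 6 → (0x6b>>6)&0x1 = 0x1
slot:3 @ bit 3 → (0x6b>>3)&0x7 = 0x5  ←
tag:1 @ bit 2 → (0x6b>>2)&0x1 = 0x0
addr_hi:1 @ bit 1 → (0x6b>>1)&0x1 = 0x1
lvl:1 @ bit 0 → (0x6b>>0)&0x1 = 0x1

5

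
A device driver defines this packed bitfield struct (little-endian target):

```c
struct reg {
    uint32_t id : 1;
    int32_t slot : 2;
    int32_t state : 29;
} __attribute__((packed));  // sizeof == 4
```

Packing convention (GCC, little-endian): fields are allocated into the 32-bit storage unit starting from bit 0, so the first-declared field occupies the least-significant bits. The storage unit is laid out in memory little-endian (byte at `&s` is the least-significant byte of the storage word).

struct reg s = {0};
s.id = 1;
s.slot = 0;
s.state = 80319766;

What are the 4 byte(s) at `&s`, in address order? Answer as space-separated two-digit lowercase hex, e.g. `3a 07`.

b1 a8 4c 26

id (1b) val=1 bits=0x1 at bit 0: 0x00000001
slot (2b) val=0 bits=0x0 at bit 1: 0x00000001
state (29b) val=80319766 bits=0x4c99516 at bit 3: 0x264ca8b1
word = 0x264ca8b1 → little-endian bytes:
  [0]=0xb1  [1]=0xa8  [2]=0x4c  [3]=0x26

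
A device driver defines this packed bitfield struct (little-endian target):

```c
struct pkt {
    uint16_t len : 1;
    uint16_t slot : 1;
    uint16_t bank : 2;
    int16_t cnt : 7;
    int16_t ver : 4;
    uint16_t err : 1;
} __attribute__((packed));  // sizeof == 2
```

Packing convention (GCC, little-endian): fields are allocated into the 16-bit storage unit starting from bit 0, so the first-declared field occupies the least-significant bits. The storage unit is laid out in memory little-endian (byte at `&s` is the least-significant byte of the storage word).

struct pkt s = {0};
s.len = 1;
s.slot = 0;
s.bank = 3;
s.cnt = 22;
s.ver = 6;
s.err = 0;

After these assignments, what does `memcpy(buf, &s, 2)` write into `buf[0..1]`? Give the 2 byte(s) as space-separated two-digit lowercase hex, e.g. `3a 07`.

len:1 = 1 → 0x1 << 0 → word 0x0001
slot:1 = 0 → 0x0 << 1 → word 0x0001
bank:2 = 3 → 0x3 << 2 → word 0x000d
cnt:7 = 22 → 0x16 << 4 → word 0x016d
ver:4 = 6 → 0x6 << 11 → word 0x316d
err:1 = 0 → 0x0 << 15 → word 0x316d
word = 0x316d → little-endian bytes:
  [0]=0x6d  [1]=0x31

6d 31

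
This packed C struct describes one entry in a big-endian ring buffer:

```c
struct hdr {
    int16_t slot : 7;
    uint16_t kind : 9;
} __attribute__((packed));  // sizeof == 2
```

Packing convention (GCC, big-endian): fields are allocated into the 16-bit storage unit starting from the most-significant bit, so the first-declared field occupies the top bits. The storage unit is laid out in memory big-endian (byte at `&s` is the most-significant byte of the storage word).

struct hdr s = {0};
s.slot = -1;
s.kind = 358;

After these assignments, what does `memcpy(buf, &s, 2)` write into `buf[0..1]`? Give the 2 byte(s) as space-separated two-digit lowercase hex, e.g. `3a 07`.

slot:7 = -1 → 0x7f << 9 → word 0xfe00
kind:9 = 358 → 0x166 << 0 → word 0xff66
word = 0xff66 → big-endian bytes:
  [0]=0xff  [1]=0x66

ff 66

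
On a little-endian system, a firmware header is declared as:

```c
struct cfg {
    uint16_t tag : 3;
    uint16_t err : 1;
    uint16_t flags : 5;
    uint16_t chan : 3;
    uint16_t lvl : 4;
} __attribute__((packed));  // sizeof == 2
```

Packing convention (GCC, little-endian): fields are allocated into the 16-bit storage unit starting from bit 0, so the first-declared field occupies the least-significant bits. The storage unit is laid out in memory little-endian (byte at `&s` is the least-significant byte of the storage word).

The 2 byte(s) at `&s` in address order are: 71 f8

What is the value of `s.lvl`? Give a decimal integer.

15

[0]=0x71 [1]=0xf8 (little-endian) → word 0xf871
tag:3 @ bit 0 → (0xf871>>0)&0x7 = 0x1
err:1 @ bit 3 → (0xf871>>3)&0x1 = 0x0
flags:5 @ bit 4 → (0xf871>>4)&0x1f = 0x7
chan:3 @ bit 9 → (0xf871>>9)&0x7 = 0x4
lvl:4 @ bit 12 → (0xf871>>12)&0xf = 0xf  ←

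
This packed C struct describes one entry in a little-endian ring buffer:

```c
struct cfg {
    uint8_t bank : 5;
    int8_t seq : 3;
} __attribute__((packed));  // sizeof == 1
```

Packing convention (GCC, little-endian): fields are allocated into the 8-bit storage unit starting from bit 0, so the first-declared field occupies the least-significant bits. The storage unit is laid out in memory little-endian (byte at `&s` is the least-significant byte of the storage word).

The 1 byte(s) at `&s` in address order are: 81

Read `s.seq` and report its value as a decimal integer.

[0]=0x81 (little-endian) → word 0x81
bank:5 @ bit 0 → (0x81>>0)&0x1f = 0x1
seq:3 @ bit 5 → (0x81>>5)&0x7 = 0x4  ←
seq signed 3b, MSB=1: 4 - 8 = -4

-4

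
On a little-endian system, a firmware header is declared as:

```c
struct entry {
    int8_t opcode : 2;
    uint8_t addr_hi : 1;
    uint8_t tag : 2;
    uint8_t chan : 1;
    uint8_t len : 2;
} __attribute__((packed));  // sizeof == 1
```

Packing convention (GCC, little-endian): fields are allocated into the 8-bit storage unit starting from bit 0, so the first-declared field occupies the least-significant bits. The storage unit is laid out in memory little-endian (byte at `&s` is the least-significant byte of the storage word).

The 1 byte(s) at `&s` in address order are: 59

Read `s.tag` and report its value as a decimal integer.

3

[0]=0x59 (little-endian) → word 0x59
opcode [0+:2] = (word>>0) & 0x3 = 1
addr_hi [2+:1] = (word>>2) & 0x1 = 0
tag [3+:2] = (word>>3) & 0x3 = 3  ←
chan [5+:1] = (word>>5) & 0x1 = 0
len [6+:2] = (word>>6) & 0x3 = 1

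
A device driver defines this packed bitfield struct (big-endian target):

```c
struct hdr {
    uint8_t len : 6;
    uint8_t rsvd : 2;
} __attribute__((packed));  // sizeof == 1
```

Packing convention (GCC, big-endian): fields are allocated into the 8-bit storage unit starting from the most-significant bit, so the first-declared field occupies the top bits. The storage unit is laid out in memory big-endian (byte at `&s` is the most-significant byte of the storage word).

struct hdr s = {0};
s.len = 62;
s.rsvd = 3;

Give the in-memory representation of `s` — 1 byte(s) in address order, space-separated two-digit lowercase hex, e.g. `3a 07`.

len:6 = 62 → 0x3e << 2 → word 0xf8
rsvd:2 = 3 → 0x3 << 0 → word 0xfb
word = 0xfb → big-endian bytes:
  [0]=0xfb

fb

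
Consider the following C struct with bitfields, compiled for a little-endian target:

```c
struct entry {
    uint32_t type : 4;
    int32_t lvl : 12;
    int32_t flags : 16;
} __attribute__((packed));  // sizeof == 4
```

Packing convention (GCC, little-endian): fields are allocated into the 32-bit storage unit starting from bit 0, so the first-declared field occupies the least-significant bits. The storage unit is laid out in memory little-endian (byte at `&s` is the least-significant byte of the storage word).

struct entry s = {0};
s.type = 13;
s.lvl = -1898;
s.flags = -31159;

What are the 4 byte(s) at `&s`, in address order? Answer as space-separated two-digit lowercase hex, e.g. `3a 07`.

type:4 = 13 → 0xd << 0 → word 0x0000000d
lvl:12 = -1898 → 0x896 << 4 → word 0x0000896d
flags:16 = -31159 → 0x8649 << 16 → word 0x8649896d
word = 0x8649896d → little-endian bytes:
  [0]=0x6d  [1]=0x89  [2]=0x49  [3]=0x86

6d 89 49 86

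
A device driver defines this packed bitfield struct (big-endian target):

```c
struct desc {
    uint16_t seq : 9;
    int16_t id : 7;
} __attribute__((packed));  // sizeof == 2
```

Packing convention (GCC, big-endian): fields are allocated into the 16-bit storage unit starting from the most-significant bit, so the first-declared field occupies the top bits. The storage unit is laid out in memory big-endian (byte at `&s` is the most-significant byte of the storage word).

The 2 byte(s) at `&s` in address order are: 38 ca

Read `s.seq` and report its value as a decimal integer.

113

[0]=0x38 [1]=0xca (big-endian) → word 0x38ca
seq:9 @ bit 7 → (0x38ca>>7)&0x1ff = 0x71  ←
id:7 @ bit 0 → (0x38ca>>0)&0x7f = 0x4a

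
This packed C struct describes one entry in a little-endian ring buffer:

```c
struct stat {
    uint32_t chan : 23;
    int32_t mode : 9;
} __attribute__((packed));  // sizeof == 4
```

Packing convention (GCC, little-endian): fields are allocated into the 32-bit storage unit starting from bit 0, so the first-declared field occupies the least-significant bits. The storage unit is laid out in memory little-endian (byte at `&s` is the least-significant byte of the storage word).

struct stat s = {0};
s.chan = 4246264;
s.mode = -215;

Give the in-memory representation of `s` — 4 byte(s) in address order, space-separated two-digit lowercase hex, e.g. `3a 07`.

chan:23 = 4246264 → 0x40caf8 << 0 → word 0x0040caf8
mode:9 = -215 → 0x129 << 23 → word 0x94c0caf8
word = 0x94c0caf8 → little-endian bytes:
  [0]=0xf8  [1]=0xca  [2]=0xc0  [3]=0x94

f8 ca c0 94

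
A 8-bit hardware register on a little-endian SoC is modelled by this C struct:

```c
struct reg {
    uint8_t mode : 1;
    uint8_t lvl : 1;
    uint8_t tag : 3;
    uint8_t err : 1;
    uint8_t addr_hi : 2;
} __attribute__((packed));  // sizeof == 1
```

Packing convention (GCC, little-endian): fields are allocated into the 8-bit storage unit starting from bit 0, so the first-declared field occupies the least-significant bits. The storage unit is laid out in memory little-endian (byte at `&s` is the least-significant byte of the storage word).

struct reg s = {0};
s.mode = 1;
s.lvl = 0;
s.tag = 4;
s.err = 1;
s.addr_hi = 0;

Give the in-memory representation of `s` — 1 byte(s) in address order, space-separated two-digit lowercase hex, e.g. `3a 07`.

mode:1 = 1 → 0x1 << 0 → word 0x01
lvl:1 = 0 → 0x0 << 1 → word 0x01
tag:3 = 4 → 0x4 << 2 → word 0x11
err:1 = 1 → 0x1 << 5 → word 0x31
addr_hi:2 = 0 → 0x0 << 6 → word 0x31
word = 0x31 → little-endian bytes:
  [0]=0x31

31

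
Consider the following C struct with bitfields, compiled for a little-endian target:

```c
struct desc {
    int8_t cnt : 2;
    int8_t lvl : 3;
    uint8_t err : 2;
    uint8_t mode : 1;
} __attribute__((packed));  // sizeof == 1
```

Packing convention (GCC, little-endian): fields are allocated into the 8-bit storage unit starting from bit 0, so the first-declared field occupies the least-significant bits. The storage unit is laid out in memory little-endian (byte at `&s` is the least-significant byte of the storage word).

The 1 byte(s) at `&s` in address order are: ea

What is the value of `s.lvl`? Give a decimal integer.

2

[0]=0xea (little-endian) → word 0xea
cnt:2 @ bit 0 → (0xea>>0)&0x3 = 0x2
lvl:3 @ bit 2 → (0xea>>2)&0x7 = 0x2  ←
err:2 @ bit 5 → (0xea>>5)&0x3 = 0x3
mode:1 @ bit 7 → (0xea>>7)&0x1 = 0x1
lvl signed 3b, MSB=0: value = 2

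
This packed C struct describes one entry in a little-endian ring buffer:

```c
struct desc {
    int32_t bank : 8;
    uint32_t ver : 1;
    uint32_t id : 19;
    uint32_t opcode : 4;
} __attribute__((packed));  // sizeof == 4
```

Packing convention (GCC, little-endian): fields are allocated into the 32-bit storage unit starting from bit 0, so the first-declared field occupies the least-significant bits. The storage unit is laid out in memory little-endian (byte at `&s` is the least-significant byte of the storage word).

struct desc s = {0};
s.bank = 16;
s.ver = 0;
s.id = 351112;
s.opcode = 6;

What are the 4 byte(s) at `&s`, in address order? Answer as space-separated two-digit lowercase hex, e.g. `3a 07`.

10 10 b7 6a

bank:8 = 16 → 0x10 << 0 → word 0x00000010
ver:1 = 0 → 0x0 << 8 → word 0x00000010
id:19 = 351112 → 0x55b88 << 9 → word 0x0ab71010
opcode:4 = 6 → 0x6 << 28 → word 0x6ab71010
word = 0x6ab71010 → little-endian bytes:
  [0]=0x10  [1]=0x10  [2]=0xb7  [3]=0x6a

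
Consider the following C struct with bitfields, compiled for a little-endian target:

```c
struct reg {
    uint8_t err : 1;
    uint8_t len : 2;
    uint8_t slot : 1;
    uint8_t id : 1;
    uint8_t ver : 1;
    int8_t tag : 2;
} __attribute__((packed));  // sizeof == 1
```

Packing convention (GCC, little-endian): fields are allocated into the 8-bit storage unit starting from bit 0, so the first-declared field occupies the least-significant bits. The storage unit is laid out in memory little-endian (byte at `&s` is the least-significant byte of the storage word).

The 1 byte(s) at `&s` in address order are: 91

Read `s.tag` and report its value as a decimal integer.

-2

[0]=0x91 (little-endian) → word 0x91
err:1 @ bit 0 → (0x91>>0)&0x1 = 0x1
len:2 @ bit 1 → (0x91>>1)&0x3 = 0x0
slot:1 @ bit 3 → (0x91>>3)&0x1 = 0x0
id:1 @ bit 4 → (0x91>>4)&0x1 = 0x1
ver:1 @ bit 5 → (0x91>>5)&0x1 = 0x0
tag:2 @ bit 6 → (0x91>>6)&0x3 = 0x2  ←
tag signed 2b, MSB=1: 2 - 4 = -2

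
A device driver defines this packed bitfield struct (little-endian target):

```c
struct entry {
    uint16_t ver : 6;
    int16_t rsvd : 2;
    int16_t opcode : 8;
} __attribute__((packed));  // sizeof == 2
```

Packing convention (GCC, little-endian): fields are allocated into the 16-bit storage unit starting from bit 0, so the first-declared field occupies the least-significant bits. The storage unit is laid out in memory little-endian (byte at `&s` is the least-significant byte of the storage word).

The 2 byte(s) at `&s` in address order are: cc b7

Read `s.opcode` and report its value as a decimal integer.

[0]=0xcc [1]=0xb7 (little-endian) → word 0xb7cc
ver [0+:6] = (word>>0) & 0x3f = 12
rsvd [6+:2] = (word>>6) & 0x3 = 3
opcode [8+:8] = (word>>8) & 0xff = 183  ←
opcode signed 8b, MSB=1: 183 - 256 = -73

-73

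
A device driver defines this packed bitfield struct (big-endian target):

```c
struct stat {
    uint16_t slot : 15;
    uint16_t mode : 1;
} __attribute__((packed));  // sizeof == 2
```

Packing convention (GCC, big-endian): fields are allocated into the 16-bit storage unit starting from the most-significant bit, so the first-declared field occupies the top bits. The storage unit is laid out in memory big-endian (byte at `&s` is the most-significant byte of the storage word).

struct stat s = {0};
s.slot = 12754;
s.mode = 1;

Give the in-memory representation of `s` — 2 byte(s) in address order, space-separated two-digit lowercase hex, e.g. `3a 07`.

63 a5

slot (15b) val=12754 bits=0x31d2 at bit 1: 0x63a4
mode (1b) val=1 bits=0x1 at bit 0: 0x63a5
word = 0x63a5 → big-endian bytes:
  [0]=0x63  [1]=0xa5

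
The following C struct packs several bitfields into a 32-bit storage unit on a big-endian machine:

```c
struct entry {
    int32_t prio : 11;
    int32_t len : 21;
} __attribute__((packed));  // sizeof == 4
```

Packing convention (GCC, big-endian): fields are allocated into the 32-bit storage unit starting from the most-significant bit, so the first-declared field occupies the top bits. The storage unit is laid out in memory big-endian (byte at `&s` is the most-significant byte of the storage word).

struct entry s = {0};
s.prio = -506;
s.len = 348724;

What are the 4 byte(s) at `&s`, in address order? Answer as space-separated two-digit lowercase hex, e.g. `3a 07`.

c0 c5 52 34

prio (11b) val=-506 bits=0x606 at bit 21: 0xc0c00000
len (21b) val=348724 bits=0x55234 at bit 0: 0xc0c55234
word = 0xc0c55234 → big-endian bytes:
  [0]=0xc0  [1]=0xc5  [2]=0x52  [3]=0x34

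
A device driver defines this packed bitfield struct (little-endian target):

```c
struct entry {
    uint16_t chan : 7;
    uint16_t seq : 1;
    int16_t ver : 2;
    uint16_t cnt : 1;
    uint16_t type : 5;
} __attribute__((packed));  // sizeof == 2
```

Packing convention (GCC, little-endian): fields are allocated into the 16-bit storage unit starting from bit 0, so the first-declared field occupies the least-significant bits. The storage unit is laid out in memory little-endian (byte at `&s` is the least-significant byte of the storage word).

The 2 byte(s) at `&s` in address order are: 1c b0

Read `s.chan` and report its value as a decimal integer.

[0]=0x1c [1]=0xb0 (little-endian) → word 0xb01c
chan [0+:7] = (word>>0) & 0x7f = 28  ←
seq [7+:1] = (word>>7) & 0x1 = 0
ver [8+:2] = (word>>8) & 0x3 = 0
cnt [10+:1] = (word>>10) & 0x1 = 0
type [11+:5] = (word>>11) & 0x1f = 22

28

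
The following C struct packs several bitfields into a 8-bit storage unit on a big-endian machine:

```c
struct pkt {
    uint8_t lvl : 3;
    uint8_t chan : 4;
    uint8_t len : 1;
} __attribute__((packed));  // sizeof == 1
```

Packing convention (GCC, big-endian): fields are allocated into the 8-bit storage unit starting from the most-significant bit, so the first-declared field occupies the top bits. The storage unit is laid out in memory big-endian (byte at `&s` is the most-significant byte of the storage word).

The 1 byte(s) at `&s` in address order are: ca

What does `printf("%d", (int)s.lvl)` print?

6

[0]=0xca (big-endian) → word 0xca
lvl [5+:3] = (word>>5) & 0x7 = 6  ←
chan [1+:4] = (word>>1) & 0xf = 5
len [0+:1] = (word>>0) & 0x1 = 0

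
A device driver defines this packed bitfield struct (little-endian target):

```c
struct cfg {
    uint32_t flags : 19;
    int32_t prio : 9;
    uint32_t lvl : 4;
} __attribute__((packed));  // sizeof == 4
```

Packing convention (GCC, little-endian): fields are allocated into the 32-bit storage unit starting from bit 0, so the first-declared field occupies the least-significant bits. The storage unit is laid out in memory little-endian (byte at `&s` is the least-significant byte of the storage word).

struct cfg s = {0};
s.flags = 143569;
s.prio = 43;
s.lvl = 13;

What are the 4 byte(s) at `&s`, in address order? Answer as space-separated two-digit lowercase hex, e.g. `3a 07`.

[0+:19] flags=143569 & 0x7ffff = 0x230d1; word=0x000230d1
[19+:9] prio=43 & 0x1ff = 0x2b; word=0x015a30d1
[28+:4] lvl=13 & 0xf = 0xd; word=0xd15a30d1
word = 0xd15a30d1 → little-endian bytes:
  [0]=0xd1  [1]=0x30  [2]=0x5a  [3]=0xd1

d1 30 5a d1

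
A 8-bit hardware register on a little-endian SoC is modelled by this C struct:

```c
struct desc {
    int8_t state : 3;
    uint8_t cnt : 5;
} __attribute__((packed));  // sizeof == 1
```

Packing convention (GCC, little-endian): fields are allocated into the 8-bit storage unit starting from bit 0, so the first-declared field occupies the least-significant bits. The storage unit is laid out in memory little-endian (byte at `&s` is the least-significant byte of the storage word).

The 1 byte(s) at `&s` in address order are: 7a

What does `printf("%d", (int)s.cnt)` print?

15

[0]=0x7a (little-endian) → word 0x7a
state [0+:3] = (word>>0) & 0x7 = 2
cnt [3+:5] = (word>>3) & 0x1f = 15  ←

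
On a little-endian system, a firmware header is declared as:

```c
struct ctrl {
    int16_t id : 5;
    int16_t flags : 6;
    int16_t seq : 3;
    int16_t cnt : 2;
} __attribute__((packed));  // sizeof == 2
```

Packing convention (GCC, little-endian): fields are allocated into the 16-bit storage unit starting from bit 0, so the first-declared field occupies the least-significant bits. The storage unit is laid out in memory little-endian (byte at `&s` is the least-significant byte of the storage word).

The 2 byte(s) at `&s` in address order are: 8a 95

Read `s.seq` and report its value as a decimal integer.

[0]=0x8a [1]=0x95 (little-endian) → word 0x958a
id [0+:5] = (word>>0) & 0x1f = 10
flags [5+:6] = (word>>5) & 0x3f = 44
seq [11+:3] = (word>>11) & 0x7 = 2  ←
cnt [14+:2] = (word>>14) & 0x3 = 2
seq signed 3b, MSB=0: value = 2

2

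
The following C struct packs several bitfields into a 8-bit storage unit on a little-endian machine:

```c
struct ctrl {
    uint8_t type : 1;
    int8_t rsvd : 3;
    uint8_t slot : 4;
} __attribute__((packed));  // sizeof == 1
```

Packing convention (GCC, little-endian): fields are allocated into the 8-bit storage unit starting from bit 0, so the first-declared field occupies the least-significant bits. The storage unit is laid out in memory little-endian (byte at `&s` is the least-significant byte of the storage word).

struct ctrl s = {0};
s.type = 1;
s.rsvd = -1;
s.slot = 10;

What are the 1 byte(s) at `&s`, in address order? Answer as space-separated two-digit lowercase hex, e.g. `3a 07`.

af

type (1b) val=1 bits=0x1 at bit 0: 0x01
rsvd (3b) val=-1 bits=0x7 at bit 1: 0x0f
slot (4b) val=10 bits=0xa at bit 4: 0xaf
word = 0xaf → little-endian bytes:
  [0]=0xaf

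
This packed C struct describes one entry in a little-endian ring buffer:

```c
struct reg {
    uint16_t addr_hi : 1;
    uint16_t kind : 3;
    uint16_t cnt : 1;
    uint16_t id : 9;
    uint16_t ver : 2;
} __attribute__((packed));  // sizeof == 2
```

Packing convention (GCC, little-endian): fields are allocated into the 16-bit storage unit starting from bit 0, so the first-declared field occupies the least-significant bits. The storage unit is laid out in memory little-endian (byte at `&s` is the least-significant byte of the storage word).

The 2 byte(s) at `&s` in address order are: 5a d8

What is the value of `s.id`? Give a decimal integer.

[0]=0x5a [1]=0xd8 (little-endian) → word 0xd85a
addr_hi [0+:1] = (word>>0) & 0x1 = 0
kind [1+:3] = (word>>1) & 0x7 = 5
cnt [4+:1] = (word>>4) & 0x1 = 1
id [5+:9] = (word>>5) & 0x1ff = 194  ←
ver [14+:2] = (word>>14) & 0x3 = 3

194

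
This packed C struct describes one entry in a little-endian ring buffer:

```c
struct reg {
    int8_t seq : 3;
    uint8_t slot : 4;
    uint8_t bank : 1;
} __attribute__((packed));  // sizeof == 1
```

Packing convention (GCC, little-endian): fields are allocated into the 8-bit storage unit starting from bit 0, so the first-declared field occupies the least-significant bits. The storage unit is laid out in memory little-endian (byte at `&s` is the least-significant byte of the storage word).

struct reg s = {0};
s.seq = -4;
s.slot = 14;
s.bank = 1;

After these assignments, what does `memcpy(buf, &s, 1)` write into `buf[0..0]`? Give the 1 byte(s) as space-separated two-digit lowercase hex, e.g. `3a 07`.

f4

[0+:3] seq=-4 & 0x7 = 0x4; word=0x04
[3+:4] slot=14 & 0xf = 0xe; word=0x74
[7+:1] bank=1 & 0x1 = 0x1; word=0xf4
word = 0xf4 → little-endian bytes:
  [0]=0xf4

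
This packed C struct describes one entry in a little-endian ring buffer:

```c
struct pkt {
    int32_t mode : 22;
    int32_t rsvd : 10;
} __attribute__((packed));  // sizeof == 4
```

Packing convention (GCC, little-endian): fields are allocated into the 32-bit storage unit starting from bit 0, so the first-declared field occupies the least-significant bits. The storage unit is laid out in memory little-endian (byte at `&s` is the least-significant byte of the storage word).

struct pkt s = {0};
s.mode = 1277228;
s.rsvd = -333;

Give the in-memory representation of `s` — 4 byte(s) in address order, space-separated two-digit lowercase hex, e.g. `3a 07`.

[0+:22] mode=1277228 & 0x3fffff = 0x137d2c; word=0x00137d2c
[22+:10] rsvd=-333 & 0x3ff = 0x2b3; word=0xacd37d2c
word = 0xacd37d2c → little-endian bytes:
  [0]=0x2c  [1]=0x7d  [2]=0xd3  [3]=0xac

2c 7d d3 ac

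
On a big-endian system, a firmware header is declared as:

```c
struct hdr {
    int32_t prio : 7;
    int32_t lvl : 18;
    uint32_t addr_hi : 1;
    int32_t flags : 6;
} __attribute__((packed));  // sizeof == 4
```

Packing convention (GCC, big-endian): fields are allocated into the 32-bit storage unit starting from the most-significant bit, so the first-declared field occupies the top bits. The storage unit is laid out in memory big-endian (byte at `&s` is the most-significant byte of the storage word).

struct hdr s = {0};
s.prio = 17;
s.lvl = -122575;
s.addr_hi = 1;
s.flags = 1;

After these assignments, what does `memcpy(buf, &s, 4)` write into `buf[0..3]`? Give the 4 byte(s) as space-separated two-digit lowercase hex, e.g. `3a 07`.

23 10 98 c1

[25+:7] prio=17 & 0x7f = 0x11; word=0x22000000
[7+:18] lvl=-122575 & 0x3ffff = 0x22131; word=0x23109880
[6+:1] addr_hi=1 & 0x1 = 0x1; word=0x231098c0
[0+:6] flags=1 & 0x3f = 0x1; word=0x231098c1
word = 0x231098c1 → big-endian bytes:
  [0]=0x23  [1]=0x10  [2]=0x98  [3]=0xc1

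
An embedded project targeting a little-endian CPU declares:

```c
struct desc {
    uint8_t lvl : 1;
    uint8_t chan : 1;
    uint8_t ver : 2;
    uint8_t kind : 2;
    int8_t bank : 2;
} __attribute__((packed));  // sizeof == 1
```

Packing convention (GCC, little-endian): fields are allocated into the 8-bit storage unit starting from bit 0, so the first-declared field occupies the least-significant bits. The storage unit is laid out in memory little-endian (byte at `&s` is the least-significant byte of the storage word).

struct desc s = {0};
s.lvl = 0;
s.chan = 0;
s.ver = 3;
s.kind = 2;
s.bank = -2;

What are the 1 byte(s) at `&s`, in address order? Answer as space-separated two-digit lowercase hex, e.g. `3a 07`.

[0+:1] lvl=0 & 0x1 = 0x0; word=0x00
[1+:1] chan=0 & 0x1 = 0x0; word=0x00
[2+:2] ver=3 & 0x3 = 0x3; word=0x0c
[4+:2] kind=2 & 0x3 = 0x2; word=0x2c
[6+:2] bank=-2 & 0x3 = 0x2; word=0xac
word = 0xac → little-endian bytes:
  [0]=0xac

ac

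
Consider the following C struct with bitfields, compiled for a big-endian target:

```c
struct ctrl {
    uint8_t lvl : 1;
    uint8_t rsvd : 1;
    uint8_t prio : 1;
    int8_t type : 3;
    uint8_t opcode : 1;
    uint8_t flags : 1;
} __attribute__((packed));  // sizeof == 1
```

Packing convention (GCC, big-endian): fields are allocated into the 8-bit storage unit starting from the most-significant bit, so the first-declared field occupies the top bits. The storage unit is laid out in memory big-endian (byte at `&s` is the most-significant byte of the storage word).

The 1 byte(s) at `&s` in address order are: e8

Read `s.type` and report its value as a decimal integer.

[0]=0xe8 (big-endian) → word 0xe8
lvl [7+:1] = (word>>7) & 0x1 = 1
rsvd [6+:1] = (word>>6) & 0x1 = 1
prio [5+:1] = (word>>5) & 0x1 = 1
type [2+:3] = (word>>2) & 0x7 = 2  ←
opcode [1+:1] = (word>>1) & 0x1 = 0
flags [0+:1] = (word>>0) & 0x1 = 0
type signed 3b, MSB=0: value = 2

2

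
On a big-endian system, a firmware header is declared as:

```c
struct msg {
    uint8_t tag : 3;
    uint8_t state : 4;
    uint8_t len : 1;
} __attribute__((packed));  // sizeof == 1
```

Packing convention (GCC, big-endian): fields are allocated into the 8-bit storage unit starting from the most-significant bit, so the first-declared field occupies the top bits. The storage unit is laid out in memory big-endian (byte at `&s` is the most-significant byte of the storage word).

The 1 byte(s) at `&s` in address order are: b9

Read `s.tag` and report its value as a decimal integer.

5

[0]=0xb9 (big-endian) → word 0xb9
tag:3 @ bit 5 → (0xb9>>5)&0x7 = 0x5  ←
state:4 @ bit 1 → (0xb9>>1)&0xf = 0xc
len:1 @ bit 0 → (0xb9>>0)&0x1 = 0x1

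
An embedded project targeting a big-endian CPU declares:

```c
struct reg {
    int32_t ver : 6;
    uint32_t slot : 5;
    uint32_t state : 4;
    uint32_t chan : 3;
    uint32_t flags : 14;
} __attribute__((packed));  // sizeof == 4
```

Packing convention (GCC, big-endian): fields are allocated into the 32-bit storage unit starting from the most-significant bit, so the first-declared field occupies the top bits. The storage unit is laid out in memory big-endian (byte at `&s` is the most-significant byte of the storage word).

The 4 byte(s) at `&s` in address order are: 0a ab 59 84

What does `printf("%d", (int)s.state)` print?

[0]=0x0a [1]=0xab [2]=0x59 [3]=0x84 (big-endian) → word 0x0aab5984
ver [26+:6] = (word>>26) & 0x3f = 2
slot [21+:5] = (word>>21) & 0x1f = 21
state [17+:4] = (word>>17) & 0xf = 5  ←
chan [14+:3] = (word>>14) & 0x7 = 5
flags [0+:14] = (word>>0) & 0x3fff = 6532

5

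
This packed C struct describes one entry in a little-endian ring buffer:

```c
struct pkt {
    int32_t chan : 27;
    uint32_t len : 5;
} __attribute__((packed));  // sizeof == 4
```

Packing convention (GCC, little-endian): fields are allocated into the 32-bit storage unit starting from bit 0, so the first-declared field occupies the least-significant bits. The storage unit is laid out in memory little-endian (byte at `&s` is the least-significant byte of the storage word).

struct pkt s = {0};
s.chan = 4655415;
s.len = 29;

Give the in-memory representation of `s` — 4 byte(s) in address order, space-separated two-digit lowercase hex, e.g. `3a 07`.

37 09 47 e8

[0+:27] chan=4655415 & 0x7ffffff = 0x470937; word=0x00470937
[27+:5] len=29 & 0x1f = 0x1d; word=0xe8470937
word = 0xe8470937 → little-endian bytes:
  [0]=0x37  [1]=0x09  [2]=0x47  [3]=0xe8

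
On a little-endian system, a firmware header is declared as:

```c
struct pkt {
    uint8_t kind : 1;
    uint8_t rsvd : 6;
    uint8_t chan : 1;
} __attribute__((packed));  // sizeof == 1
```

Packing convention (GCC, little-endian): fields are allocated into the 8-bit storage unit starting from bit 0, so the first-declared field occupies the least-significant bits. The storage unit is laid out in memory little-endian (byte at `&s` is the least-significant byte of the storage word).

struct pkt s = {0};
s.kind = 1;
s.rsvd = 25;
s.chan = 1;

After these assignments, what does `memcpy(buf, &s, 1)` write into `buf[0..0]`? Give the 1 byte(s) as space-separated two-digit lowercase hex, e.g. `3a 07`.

kind:1 = 1 → 0x1 << 0 → word 0x01
rsvd:6 = 25 → 0x19 << 1 → word 0x33
chan:1 = 1 → 0x1 << 7 → word 0xb3
word = 0xb3 → little-endian bytes:
  [0]=0xb3

b3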